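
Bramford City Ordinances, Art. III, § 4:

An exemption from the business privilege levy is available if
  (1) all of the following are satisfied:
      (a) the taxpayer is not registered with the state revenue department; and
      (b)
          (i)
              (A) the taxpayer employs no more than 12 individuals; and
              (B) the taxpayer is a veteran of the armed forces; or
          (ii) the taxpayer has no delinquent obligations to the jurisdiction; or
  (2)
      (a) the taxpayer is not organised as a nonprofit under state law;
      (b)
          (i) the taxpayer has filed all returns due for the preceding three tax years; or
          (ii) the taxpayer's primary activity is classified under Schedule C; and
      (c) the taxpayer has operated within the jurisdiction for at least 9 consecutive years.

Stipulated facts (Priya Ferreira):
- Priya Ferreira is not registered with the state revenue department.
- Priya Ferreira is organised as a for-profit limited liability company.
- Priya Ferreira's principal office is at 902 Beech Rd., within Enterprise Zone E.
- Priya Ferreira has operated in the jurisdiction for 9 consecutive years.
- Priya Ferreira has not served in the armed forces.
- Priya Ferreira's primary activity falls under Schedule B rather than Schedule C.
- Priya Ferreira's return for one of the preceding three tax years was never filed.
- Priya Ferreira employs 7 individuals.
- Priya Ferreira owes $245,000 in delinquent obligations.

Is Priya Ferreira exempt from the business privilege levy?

(a) not (state-registered) — holds.
(A) ≤ 12 employees — satisfied.
(B) veteran — not met.
(i) = T AND F = false.
(ii) no delinquency — not met.
(b) = F OR F = false.
(1): T AND F → false.
(a) not (nonprofit) — holds.
(i) returns current — not satisfied.
(ii) Schedule C activity — not satisfied.
So (b) is not satisfied (F OR F).
(c) ≥ 9 yrs in jurisdiction — satisfied.
(2) = T AND F AND T = false.
Overall: F OR F → false.

No — not exempt.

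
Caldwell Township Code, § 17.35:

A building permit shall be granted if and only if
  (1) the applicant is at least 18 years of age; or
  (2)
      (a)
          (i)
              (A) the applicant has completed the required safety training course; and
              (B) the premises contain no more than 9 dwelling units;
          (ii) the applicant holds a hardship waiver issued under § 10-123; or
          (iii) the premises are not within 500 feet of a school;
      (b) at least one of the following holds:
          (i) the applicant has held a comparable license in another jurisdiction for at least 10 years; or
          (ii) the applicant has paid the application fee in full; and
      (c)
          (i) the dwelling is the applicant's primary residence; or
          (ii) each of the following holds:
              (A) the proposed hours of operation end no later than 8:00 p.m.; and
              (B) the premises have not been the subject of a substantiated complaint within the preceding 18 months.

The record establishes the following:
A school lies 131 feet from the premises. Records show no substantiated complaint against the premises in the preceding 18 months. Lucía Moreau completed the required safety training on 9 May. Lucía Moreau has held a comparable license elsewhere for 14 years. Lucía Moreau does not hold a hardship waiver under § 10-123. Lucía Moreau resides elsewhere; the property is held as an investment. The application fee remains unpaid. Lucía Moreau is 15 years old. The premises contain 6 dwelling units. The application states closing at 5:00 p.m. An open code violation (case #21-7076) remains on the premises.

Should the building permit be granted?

Yes — granted.

(1) age ≥ 18 — fails.
(A) safety training — met.
(B) ≤ 9 units — holds.
(i): T AND T → true.
(ii) hardship waiver — fails.
(iii) ≥500 ft from school — not met.
(a) = T OR F OR F = true.
(i) prior license ≥ 10 yr — met.
(ii) fee paid — fails.
(b): T OR F → true.
(i) primary residence — fails.
(A) closes by 8 p.m. — met.
(B) no complaint in 18 mo. — met.
So (ii) is satisfied (T AND T).
(c) = F OR T = true.
(2): T AND T AND T → true.
Overall = F OR T = true.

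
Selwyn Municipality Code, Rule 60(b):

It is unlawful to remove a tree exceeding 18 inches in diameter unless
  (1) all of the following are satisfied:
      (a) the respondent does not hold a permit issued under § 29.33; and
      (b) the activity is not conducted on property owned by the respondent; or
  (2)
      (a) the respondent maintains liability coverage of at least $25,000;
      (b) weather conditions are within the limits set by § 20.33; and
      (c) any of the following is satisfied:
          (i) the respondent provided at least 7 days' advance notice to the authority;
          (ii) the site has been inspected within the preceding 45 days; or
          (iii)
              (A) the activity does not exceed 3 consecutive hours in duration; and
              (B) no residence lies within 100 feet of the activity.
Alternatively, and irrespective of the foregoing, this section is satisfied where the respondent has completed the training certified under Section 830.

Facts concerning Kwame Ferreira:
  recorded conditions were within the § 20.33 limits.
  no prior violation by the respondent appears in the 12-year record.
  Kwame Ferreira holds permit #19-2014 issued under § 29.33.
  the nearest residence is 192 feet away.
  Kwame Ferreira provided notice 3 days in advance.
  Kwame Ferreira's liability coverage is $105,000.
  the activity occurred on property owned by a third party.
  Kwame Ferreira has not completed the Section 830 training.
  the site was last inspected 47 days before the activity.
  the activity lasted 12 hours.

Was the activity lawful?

(a) not (holds permit) — fails.
(b) not (own property) — met.
(1) = F AND T = false.
(a) coverage ≥ $25,000 — satisfied.
(b) weather ok — met.
(i) ≥7 days' notice — not met.
(ii) site inspected — not met.
(A) ≤ 3 hrs duration — not met.
(B) no residence in 100 ft — holds.
(iii) = F AND T = false.
(c) = F OR F OR F = false.
So (2) is not satisfied (T AND T AND F).
So Overall is not satisfied (F OR F).
Exception (training certified) — not satisfied.
Result: main false OR exception false → false.

No — unlawful.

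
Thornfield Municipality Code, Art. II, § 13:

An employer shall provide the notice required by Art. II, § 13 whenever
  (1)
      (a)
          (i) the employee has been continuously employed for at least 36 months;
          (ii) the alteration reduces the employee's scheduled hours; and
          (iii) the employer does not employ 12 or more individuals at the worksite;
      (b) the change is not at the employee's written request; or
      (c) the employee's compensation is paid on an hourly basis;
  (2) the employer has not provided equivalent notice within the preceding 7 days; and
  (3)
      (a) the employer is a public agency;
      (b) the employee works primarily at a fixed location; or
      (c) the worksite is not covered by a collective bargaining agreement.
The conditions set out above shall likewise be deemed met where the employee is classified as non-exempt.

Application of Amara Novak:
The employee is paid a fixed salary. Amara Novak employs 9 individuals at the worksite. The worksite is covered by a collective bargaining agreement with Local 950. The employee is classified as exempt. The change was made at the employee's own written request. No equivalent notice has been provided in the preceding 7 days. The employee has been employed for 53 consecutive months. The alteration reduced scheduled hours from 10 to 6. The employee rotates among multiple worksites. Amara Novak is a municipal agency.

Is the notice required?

(i) tenure ≥ 36 mo. — satisfied.
(ii) hours reduced — satisfied.
(iii) not (≥ 12 at site) — met.
(a): T AND T AND T → true.
(b) not employee-requested — not met.
(c) hourly-paid — fails.
So (1) is satisfied (T OR F OR F).
(2) no recent notice — satisfied.
(a) public agency — holds.
(b) fixed location — not met.
(c) no CBA — not met.
So (3) is satisfied (T OR F OR F).
So Overall is satisfied (T AND T AND T).
Exception (non-exempt) — not satisfied.
Result: main true OR exception false → true.

Yes — required.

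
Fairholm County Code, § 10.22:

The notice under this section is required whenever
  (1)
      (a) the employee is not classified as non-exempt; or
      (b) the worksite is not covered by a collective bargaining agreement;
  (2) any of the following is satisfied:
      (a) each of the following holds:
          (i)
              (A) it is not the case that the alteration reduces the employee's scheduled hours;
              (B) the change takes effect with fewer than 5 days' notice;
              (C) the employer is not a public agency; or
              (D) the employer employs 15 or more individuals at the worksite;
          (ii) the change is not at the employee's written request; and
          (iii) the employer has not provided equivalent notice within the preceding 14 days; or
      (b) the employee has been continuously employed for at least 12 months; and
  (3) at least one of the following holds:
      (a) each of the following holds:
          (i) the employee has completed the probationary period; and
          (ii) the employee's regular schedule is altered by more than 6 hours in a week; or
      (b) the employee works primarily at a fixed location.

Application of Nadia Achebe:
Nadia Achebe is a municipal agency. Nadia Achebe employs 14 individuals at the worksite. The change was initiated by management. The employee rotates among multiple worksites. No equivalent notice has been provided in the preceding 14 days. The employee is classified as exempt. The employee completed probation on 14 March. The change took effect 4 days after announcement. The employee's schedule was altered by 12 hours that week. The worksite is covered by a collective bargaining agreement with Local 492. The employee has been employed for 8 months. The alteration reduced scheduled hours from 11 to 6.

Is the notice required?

Yes — required.

(a) not (non-exempt) — satisfied.
(b) no CBA — not met.
(1) = T OR F = true.
(A) not (hours reduced) — not satisfied.
(B) < 5 days' notice — satisfied.
(C) not (public agency) — not satisfied.
(D) ≥ 15 at site — not met.
So (i) is satisfied (F OR T OR F OR F).
(ii) not employee-requested — met.
(iii) no recent notice — met.
(a) = T AND T AND T = true.
(b) tenure ≥ 12 mo. — fails.
(2): T OR F → true.
(i) past probation — satisfied.
(ii) schedule shift > 6h — holds.
(a): T AND T → true.
(b) fixed location — fails.
(3) = T OR F = true.
So Overall is satisfied (T AND T AND T).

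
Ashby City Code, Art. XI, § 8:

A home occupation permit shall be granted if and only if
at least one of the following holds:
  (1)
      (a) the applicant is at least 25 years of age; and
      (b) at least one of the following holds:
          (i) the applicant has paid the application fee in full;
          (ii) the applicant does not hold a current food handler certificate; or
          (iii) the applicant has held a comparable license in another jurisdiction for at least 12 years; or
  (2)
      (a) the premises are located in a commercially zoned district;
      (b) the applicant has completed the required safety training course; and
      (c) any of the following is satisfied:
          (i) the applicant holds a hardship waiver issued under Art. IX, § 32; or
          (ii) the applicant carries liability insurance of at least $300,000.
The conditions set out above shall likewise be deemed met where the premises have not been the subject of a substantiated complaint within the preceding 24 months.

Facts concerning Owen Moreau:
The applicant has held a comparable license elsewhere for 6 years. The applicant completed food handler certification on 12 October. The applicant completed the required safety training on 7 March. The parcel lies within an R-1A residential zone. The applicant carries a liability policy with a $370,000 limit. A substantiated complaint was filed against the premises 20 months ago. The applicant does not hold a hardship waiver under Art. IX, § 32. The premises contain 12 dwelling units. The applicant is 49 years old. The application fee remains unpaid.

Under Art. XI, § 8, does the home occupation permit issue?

No — denied.

(a) age ≥ 25 — satisfied.
(i) fee paid — not satisfied.
(ii) not (food handler cert.) — not satisfied.
(iii) prior license ≥ 12 yr — not met.
(b): F OR F OR F → false.
So (1) is not satisfied (T AND F).
(a) commercially zoned — fails.
(b) safety training — satisfied.
(i) hardship waiver — fails.
(ii) insurance ≥ $300,000 — holds.
(c) = F OR T = true.
(2) = F AND T AND T = false.
So Overall is not satisfied (F OR F).
Exception (no complaint in 24 mo.) — not satisfied.
Result: main false OR exception false → false.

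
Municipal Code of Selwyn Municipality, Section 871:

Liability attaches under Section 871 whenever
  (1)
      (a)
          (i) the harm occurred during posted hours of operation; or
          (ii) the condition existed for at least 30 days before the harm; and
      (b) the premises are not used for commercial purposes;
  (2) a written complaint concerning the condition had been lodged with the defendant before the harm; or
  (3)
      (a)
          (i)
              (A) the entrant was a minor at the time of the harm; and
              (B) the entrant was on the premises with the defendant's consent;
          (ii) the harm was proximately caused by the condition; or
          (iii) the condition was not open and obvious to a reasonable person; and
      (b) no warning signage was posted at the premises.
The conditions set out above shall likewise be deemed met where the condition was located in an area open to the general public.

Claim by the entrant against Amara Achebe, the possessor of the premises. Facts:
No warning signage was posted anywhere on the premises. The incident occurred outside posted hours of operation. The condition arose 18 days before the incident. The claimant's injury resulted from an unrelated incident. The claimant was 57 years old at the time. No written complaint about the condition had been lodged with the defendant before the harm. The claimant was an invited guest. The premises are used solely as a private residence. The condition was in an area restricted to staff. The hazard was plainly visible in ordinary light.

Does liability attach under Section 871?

(i) during posted hours — fails.
(ii) condition ≥30 days old — fails.
(a): F OR F → false.
(b) not (commercial use) — satisfied.
So (1) is not satisfied (F AND T).
(2) complaint lodged — not satisfied.
(A) entrant a minor — fails.
(B) consent to enter — holds.
(i): F AND T → false.
(ii) proximate cause — fails.
(iii) not open/obvious — not met.
(a): F OR F OR F → false.
(b) no signage posted — satisfied.
So (3) is not satisfied (F AND T).
Overall: F OR F OR F → false.
Exception (public area) — not satisfied.
Result: main false OR exception false → false.

No — not liable.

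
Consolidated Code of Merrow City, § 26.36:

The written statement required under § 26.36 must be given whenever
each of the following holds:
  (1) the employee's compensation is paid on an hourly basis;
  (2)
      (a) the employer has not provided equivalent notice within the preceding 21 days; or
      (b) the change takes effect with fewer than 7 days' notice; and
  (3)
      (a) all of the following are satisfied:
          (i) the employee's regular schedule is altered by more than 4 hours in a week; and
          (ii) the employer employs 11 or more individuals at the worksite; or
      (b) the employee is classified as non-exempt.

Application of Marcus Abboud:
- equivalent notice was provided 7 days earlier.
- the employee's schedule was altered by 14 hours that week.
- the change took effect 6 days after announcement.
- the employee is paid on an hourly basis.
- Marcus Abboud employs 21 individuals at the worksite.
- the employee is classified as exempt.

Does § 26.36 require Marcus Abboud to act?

Yes — required.

(1) hourly-paid — met.
(a) no recent notice — not met.
(b) < 7 days' notice — satisfied.
(2) = F OR T = true.
(i) schedule shift > 4h — met.
(ii) ≥ 11 at site — met.
(a): T AND T → true.
(b) non-exempt — not met.
(3): T OR F → true.
Overall: T AND T AND T → true.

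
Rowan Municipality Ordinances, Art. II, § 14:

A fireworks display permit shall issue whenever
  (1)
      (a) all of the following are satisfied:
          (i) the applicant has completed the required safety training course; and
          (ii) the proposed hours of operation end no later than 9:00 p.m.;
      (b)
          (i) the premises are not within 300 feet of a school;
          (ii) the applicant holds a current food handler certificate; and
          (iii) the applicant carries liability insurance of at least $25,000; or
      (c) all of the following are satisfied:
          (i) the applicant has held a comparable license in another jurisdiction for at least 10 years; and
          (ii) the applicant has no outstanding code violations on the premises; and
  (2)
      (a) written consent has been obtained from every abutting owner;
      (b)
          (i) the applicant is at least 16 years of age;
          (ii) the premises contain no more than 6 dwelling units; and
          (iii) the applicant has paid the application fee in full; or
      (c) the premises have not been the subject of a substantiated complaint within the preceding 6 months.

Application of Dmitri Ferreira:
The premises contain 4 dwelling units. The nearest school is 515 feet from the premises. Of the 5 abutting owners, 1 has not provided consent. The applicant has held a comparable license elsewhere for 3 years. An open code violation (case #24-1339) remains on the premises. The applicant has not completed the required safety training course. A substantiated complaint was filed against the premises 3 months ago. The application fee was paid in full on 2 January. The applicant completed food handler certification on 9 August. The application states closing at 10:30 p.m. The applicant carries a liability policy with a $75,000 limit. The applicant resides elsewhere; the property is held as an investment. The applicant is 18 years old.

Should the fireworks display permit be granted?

Yes — granted.

(i) safety training — fails.
(ii) closes by 9 p.m. — not satisfied.
(a): F AND F → false.
(i) ≥300 ft from school — holds.
(ii) food handler cert. — holds.
(iii) insurance ≥ $25,000 — holds.
So (b) is satisfied (T AND T AND T).
(i) prior license ≥ 10 yr — not met.
(ii) no code violations — not met.
So (c) is not satisfied (F AND F).
(1) = F OR T OR F = true.
(a) all abutters consent — not satisfied.
(i) age ≥ 16 — met.
(ii) ≤ 6 units — satisfied.
(iii) fee paid — met.
(b) = T AND T AND T = true.
(c) no complaint in 6 mo. — not met.
(2): F OR T OR F → true.
So Overall is satisfied (T AND T).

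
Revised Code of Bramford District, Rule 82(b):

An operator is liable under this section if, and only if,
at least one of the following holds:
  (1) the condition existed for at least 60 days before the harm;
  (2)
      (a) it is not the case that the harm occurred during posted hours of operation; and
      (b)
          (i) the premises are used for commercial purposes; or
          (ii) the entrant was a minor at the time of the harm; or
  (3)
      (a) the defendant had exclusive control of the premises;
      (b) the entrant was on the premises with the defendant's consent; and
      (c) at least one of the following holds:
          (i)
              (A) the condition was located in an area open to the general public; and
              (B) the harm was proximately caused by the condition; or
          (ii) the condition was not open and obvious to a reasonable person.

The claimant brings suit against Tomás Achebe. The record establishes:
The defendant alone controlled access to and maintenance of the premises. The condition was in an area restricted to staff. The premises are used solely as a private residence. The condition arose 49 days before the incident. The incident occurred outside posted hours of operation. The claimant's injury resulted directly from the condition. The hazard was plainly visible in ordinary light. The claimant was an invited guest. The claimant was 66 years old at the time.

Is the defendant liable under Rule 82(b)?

No — not liable.

(1) condition ≥60 days old — not met.
(a) not (during posted hours) — satisfied.
(i) commercial use — fails.
(ii) entrant a minor — not satisfied.
So (b) is not satisfied (F OR F).
(2) = T AND F = false.
(a) exclusive control — satisfied.
(b) consent to enter — holds.
(A) public area — fails.
(B) proximate cause — holds.
(i): F AND T → false.
(ii) not open/obvious — fails.
(c): F OR F → false.
So (3) is not satisfied (T AND T AND F).
So Overall is not satisfied (F OR F OR F).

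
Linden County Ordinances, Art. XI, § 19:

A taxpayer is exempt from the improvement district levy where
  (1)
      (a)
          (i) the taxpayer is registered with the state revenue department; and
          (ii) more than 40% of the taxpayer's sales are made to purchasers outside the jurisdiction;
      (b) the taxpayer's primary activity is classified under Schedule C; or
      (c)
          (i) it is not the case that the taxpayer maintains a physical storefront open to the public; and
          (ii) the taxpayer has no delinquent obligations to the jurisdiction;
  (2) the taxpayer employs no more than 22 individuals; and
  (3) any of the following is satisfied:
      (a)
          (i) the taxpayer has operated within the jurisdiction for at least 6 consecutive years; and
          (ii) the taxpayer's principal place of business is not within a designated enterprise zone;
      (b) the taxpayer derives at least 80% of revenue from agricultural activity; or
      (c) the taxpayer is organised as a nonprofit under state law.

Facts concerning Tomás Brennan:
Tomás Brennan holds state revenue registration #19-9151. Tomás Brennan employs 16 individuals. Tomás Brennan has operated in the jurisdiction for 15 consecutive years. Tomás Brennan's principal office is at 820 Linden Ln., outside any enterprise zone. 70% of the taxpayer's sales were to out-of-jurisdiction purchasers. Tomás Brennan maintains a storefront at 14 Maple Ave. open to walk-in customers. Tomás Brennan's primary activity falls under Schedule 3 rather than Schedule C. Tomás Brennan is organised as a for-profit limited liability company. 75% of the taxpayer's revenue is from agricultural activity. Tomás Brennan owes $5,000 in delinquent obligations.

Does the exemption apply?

(i) state-registered — holds.
(ii) >40% out-of-jur. sales — met.
So (a) is satisfied (T AND T).
(b) Schedule C activity — not met.
(i) not (has storefront) — not satisfied.
(ii) no delinquency — fails.
(c): F AND F → false.
So (1) is satisfied (T OR F OR F).
(2) ≤ 22 employees — met.
(i) ≥ 6 yrs in jurisdiction — met.
(ii) not (in enterprise zone) — holds.
(a): T AND T → true.
(b) ≥80% agricultural — fails.
(c) nonprofit — fails.
(3): T OR F OR F → true.
Overall = T AND T AND T = true.

Yes — exempt.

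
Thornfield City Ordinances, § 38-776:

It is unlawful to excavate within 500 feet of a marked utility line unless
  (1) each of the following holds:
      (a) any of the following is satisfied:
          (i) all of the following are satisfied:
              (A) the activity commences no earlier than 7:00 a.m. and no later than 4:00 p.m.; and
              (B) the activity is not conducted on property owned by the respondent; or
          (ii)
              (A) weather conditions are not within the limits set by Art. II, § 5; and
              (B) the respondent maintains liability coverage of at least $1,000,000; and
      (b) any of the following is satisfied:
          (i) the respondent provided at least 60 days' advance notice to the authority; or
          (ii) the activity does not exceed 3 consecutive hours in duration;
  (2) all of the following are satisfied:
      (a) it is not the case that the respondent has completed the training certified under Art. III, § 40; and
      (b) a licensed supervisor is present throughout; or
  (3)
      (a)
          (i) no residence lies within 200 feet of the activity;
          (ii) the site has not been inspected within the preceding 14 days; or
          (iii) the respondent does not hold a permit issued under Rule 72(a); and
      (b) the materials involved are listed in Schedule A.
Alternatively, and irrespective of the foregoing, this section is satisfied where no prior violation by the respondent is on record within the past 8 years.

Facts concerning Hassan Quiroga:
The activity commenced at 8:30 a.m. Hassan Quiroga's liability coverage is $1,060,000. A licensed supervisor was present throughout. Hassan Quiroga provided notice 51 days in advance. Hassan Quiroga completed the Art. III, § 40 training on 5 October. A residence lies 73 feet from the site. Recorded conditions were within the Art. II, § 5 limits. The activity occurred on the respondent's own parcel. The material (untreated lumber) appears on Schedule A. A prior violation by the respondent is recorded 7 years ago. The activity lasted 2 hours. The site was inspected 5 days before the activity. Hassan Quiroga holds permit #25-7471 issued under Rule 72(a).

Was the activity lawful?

(A) start within hours — met.
(B) not (own property) — fails.
So (i) is not satisfied (T AND F).
(A) not (weather ok) — fails.
(B) coverage ≥ $1,000,000 — holds.
(ii) = F AND T = false.
(a): F OR F → false.
(i) ≥60 days' notice — fails.
(ii) ≤ 3 hrs duration — met.
So (b) is satisfied (F OR T).
(1) = F AND T = false.
(a) not (training certified) — not satisfied.
(b) supervisor present — satisfied.
(2): F AND T → false.
(i) no residence in 200 ft — not satisfied.
(ii) not (site inspected) — not satisfied.
(iii) not (holds permit) — not satisfied.
So (a) is not satisfied (F OR F OR F).
(b) Schedule A material — holds.
(3) = F AND T = false.
Overall: F OR F OR F → false.
Exception (no prior violation) — not satisfied.
Result: main false OR exception false → false.

No — unlawful.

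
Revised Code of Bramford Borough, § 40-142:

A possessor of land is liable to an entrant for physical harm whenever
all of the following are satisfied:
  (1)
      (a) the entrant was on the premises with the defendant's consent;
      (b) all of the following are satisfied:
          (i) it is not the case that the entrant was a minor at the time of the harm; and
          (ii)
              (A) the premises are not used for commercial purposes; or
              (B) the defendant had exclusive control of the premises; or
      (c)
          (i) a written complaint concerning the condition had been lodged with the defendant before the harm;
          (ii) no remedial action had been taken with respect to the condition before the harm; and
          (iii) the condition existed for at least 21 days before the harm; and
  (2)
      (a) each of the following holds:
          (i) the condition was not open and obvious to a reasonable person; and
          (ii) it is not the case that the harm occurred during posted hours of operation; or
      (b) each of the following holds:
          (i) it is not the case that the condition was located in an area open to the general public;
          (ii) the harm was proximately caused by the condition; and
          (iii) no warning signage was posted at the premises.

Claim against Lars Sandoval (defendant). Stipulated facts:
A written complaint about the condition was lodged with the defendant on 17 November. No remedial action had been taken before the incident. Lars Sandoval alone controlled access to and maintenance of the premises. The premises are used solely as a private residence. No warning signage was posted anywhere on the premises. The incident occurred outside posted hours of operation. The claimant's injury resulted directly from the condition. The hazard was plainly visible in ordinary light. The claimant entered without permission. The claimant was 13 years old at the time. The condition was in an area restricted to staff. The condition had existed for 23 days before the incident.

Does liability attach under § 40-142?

(a) consent to enter — not met.
(i) not (entrant a minor) — fails.
(A) not (commercial use) — met.
(B) exclusive control — holds.
So (ii) is satisfied (T OR T).
So (b) is not satisfied (F AND T).
(i) complaint lodged — holds.
(ii) no remedial action — holds.
(iii) condition ≥21 days old — holds.
(c) = T AND T AND T = true.
So (1) is satisfied (F OR F OR T).
(i) not open/obvious — fails.
(ii) not (during posted hours) — met.
(a): F AND T → false.
(i) not (public area) — satisfied.
(ii) proximate cause — satisfied.
(iii) no signage posted — satisfied.
(b): T AND T AND T → true.
(2) = F OR T = true.
Overall = T AND T = true.

Yes — liable.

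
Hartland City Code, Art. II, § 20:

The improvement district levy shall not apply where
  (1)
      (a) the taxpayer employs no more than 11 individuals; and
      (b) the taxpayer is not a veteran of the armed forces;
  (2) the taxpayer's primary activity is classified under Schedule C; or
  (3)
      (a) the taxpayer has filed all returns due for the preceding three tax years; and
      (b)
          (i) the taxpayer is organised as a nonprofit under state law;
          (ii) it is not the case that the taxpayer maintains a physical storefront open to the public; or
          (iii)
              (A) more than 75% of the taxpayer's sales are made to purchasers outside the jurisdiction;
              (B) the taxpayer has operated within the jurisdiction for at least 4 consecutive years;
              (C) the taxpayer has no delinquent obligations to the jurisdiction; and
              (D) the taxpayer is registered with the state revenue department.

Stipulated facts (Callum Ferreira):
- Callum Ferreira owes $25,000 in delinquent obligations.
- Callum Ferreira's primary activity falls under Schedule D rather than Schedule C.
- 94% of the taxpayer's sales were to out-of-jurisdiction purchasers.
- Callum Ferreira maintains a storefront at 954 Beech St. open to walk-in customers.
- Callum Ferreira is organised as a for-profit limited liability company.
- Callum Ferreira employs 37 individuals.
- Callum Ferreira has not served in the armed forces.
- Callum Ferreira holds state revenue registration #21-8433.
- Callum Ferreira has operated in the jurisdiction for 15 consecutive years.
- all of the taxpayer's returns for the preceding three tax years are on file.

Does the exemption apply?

(a) ≤ 11 employees — fails.
(b) not (veteran) — holds.
(1) = F AND T = false.
(2) Schedule C activity — fails.
(a) returns current — holds.
(i) nonprofit — fails.
(ii) not (has storefront) — not satisfied.
(A) >75% out-of-jur. sales — holds.
(B) ≥ 4 yrs in jurisdiction — holds.
(C) no delinquency — not met.
(D) state-registered — holds.
So (iii) is not satisfied (T AND T AND F AND T).
(b) = F OR F OR F = false.
(3) = T AND F = false.
Overall = F OR F OR F = false.

No — not exempt.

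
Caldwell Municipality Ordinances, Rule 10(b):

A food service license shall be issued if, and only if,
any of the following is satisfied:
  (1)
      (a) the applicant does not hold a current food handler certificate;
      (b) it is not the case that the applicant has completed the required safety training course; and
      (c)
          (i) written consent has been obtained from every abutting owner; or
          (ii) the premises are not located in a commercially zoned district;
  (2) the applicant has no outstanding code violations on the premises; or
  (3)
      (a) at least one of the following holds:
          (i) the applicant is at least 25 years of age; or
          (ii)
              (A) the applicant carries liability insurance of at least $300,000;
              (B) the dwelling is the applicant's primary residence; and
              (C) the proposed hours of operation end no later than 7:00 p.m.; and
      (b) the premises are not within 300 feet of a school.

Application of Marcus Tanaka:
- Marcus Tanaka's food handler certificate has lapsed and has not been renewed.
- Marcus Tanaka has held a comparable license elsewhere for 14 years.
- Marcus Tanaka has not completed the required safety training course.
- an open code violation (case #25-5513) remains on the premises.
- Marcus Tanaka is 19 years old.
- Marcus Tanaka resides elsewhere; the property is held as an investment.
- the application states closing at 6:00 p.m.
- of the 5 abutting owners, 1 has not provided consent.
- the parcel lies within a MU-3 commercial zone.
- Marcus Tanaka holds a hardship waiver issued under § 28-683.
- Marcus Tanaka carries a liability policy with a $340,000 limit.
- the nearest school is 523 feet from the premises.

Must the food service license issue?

No — denied.

(a) not (food handler cert.) — holds.
(b) not (safety training) — holds.
(i) all abutters consent — not met.
(ii) not (commercially zoned) — fails.
(c): F OR F → false.
(1) = T AND T AND F = false.
(2) no code violations — not met.
(i) age ≥ 25 — fails.
(A) insurance ≥ $300,000 — satisfied.
(B) primary residence — not satisfied.
(C) closes by 7 p.m. — met.
(ii) = T AND F AND T = false.
(a) = F OR F = false.
(b) ≥300 ft from school — satisfied.
(3) = F AND T = false.
Overall: F OR F OR F → false.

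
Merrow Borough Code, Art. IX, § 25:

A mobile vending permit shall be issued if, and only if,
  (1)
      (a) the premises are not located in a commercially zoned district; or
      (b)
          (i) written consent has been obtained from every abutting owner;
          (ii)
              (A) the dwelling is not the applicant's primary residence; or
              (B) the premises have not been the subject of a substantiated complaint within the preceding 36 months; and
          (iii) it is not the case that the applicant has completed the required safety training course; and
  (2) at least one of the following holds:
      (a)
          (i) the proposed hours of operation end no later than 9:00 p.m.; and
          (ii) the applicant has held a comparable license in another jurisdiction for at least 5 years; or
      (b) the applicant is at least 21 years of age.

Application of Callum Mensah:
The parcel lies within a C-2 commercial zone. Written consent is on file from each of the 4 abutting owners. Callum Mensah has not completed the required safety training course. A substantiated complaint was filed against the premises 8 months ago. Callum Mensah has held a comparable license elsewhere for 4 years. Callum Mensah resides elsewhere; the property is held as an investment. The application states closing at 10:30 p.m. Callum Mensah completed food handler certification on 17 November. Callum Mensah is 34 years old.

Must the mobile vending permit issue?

Yes — granted.

(a) not (commercially zoned) — not satisfied.
(i) all abutters consent — met.
(A) not (primary residence) — met.
(B) no complaint in 36 mo. — fails.
(ii): T OR F → true.
(iii) not (safety training) — met.
(b): T AND T AND T → true.
So (1) is satisfied (F OR T).
(i) closes by 9 p.m. — not satisfied.
(ii) prior license ≥ 5 yr — not satisfied.
(a) = F AND F = false.
(b) age ≥ 21 — satisfied.
(2) = F OR T = true.
Overall: T AND T → true.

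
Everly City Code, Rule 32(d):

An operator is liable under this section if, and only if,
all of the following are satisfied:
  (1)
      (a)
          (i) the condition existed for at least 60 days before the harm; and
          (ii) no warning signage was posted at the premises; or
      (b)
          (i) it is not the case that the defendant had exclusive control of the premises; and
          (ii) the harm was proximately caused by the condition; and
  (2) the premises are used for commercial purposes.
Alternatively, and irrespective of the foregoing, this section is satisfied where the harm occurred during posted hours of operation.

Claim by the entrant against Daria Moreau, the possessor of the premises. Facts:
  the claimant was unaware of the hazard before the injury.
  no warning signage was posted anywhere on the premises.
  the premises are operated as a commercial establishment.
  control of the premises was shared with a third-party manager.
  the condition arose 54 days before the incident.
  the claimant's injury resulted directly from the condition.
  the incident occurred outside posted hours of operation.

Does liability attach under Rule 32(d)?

(i) condition ≥60 days old — fails.
(ii) no signage posted — satisfied.
(a): F AND T → false.
(i) not (exclusive control) — holds.
(ii) proximate cause — holds.
(b): T AND T → true.
So (1) is satisfied (F OR T).
(2) commercial use — holds.
Overall = T AND T = true.
Exception (during posted hours) — not satisfied.
Result: main true OR exception false → true.

Yes — liable.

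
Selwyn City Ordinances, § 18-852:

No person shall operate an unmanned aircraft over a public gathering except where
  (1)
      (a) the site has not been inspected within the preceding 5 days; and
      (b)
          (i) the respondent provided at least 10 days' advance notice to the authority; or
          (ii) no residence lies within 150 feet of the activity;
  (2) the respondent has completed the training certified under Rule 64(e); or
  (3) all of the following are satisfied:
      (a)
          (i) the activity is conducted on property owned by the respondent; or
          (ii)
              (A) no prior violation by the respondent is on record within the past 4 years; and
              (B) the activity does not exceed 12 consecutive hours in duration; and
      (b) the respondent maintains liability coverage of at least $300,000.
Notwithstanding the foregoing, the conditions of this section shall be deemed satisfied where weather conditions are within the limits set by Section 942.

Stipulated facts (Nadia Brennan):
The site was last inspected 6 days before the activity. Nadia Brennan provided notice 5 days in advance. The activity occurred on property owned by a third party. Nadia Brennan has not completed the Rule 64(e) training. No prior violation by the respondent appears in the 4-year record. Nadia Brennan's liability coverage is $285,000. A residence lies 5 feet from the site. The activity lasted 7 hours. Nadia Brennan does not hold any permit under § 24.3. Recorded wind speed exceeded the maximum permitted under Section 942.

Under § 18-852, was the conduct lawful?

No — unlawful.

(a) not (site inspected) — holds.
(i) ≥10 days' notice — not met.
(ii) no residence in 150 ft — not met.
So (b) is not satisfied (F OR F).
(1): T AND F → false.
(2) training certified — not met.
(i) own property — fails.
(A) no prior violation — satisfied.
(B) ≤ 12 hrs duration — satisfied.
(ii): T AND T → true.
(a) = F OR T = true.
(b) coverage ≥ $300,000 — not satisfied.
So (3) is not satisfied (T AND F).
Overall: F OR F OR F → false.
Exception (weather ok) — not satisfied.
Result: main false OR exception false → false.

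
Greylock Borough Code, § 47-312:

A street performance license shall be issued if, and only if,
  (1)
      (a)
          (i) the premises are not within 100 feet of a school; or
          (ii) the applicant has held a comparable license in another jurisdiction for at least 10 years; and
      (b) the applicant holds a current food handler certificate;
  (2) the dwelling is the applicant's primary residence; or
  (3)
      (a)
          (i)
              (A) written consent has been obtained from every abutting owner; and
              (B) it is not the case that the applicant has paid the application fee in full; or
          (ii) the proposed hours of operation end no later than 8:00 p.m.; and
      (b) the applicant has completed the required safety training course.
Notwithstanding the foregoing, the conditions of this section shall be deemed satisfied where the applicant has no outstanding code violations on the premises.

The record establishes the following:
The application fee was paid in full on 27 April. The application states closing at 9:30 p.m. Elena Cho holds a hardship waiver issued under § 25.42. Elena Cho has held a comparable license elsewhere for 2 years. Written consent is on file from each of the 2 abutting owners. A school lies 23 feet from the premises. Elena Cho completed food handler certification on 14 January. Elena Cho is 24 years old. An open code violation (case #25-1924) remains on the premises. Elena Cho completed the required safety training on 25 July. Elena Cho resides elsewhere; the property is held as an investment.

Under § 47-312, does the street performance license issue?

No — denied.

(i) ≥100 ft from school — not satisfied.
(ii) prior license ≥ 10 yr — not satisfied.
(a): F OR F → false.
(b) food handler cert. — satisfied.
(1) = F AND T = false.
(2) primary residence — not met.
(A) all abutters consent — satisfied.
(B) not (fee paid) — not satisfied.
(i) = T AND F = false.
(ii) closes by 8 p.m. — not satisfied.
So (a) is not satisfied (F OR F).
(b) safety training — satisfied.
So (3) is not satisfied (F AND T).
Overall = F OR F OR F = false.
Exception (no code violations) — not satisfied.
Result: main false OR exception false → false.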